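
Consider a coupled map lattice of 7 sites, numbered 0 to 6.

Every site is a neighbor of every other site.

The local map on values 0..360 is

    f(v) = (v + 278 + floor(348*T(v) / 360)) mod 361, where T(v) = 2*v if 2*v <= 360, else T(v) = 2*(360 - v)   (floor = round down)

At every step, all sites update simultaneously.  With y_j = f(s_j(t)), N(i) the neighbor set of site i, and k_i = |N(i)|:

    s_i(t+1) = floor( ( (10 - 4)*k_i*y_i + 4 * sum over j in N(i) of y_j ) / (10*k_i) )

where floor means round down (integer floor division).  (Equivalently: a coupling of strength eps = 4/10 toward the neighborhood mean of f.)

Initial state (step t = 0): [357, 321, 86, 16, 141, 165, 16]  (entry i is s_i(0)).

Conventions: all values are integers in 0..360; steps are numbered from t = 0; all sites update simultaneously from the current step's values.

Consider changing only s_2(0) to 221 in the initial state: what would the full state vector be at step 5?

Answer: [320, 319, 321, 319, 319, 322, 319]
Key observation: This trace re-runs the system from the modified initial state.

Derivation:
t=0: [357, 321, 221, 16, 141, 165, 16]
t=1: [259, 277, 134, 283, 286, 131, 283]
t=2: [139, 323, 299, 320, 319, 295, 320]
t=3: [322, 315, 327, 317, 317, 329, 317]
t=4: [312, 316, 310, 315, 315, 308, 315]
t=5: [320, 319, 321, 319, 319, 322, 319]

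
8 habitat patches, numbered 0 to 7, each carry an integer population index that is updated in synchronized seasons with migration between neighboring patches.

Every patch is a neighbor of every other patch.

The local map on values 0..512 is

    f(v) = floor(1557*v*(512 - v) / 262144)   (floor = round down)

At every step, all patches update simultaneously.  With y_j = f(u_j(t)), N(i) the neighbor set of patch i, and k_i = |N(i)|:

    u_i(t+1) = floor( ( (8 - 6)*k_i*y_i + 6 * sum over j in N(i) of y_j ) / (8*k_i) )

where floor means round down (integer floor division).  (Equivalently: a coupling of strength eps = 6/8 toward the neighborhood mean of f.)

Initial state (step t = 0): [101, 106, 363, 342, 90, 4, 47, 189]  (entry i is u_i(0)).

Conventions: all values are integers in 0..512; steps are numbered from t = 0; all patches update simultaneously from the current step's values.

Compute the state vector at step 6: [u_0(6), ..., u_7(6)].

Simulating step by step:
t=0: [101, 106, 363, 342, 90, 4, 47, 189]
t=1: [238, 239, 248, 252, 235, 204, 221, 254]
t=2: [385, 385, 385, 385, 385, 383, 384, 385]
t=3: [290, 290, 290, 290, 290, 290, 290, 290]
t=4: [382, 382, 382, 382, 382, 382, 382, 382]
t=5: [294, 294, 294, 294, 294, 294, 294, 294]
t=6: [380, 380, 380, 380, 380, 380, 380, 380]

Answer: [380, 380, 380, 380, 380, 380, 380, 380]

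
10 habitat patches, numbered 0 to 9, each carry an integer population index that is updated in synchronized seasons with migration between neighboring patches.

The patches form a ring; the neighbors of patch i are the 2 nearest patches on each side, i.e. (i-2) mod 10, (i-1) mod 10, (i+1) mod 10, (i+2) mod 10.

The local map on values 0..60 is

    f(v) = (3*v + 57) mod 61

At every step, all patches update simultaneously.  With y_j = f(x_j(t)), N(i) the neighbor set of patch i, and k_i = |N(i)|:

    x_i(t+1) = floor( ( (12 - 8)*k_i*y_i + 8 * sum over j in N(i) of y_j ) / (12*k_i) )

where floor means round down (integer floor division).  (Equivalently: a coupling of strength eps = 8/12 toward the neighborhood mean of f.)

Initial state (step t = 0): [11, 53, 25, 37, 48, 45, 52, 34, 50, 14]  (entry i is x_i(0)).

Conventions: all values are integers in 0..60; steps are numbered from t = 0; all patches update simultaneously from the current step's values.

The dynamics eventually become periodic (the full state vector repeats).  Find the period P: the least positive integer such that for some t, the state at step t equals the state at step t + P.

Answer: 10
Key observation: The state at step 38, [38, 41, 38, 41, 38, 41, 38, 41, 38, 41], reappears at step 48 — and no state repeats earlier — so the cycle the system enters has period 10.

Derivation:
t=0: [11, 53, 25, 37, 48, 45, 52, 34, 50, 14]
t=1: [27, 31, 24, 27, 21, 24, 24, 29, 30, 33]
t=2: [21, 21, 22, 22, 25, 19, 21, 19, 21, 26]
t=3: [41, 32, 21, 20, 22, 38, 48, 48, 50, 42]
t=4: [38, 39, 44, 42, 30, 31, 21, 21, 23, 21]
t=5: [36, 36, 23, 18, 23, 33, 39, 44, 39, 47]
t=6: [33, 33, 24, 30, 24, 30, 33, 27, 36, 29]
t=7: [29, 26, 19, 20, 17, 22, 26, 26, 32, 28]
t=8: [26, 29, 40, 37, 36, 21, 19, 15, 21, 19]
t=9: [35, 35, 39, 45, 49, 50, 51, 51, 46, 40]
t=10: [39, 39, 35, 25, 25, 22, 23, 28, 28, 38]
t=11: [44, 42, 34, 20, 12, 7, 9, 18, 27, 40]
t=12: [20, 25, 28, 33, 32, 32, 26, 35, 27, 30]
t=13: [30, 25, 28, 26, 26, 30, 24, 27, 27, 28]
t=14: [19, 16, 16, 15, 15, 16, 14, 16, 16, 17]
t=15: [47, 45, 44, 42, 41, 42, 41, 43, 45, 46]
t=16: [11, 8, 15, 12, 30, 19, 31, 14, 17, 10]
t=17: [32, 28, 31, 33, 34, 38, 36, 38, 35, 31]
t=18: [29, 26, 29, 33, 38, 43, 43, 43, 38, 32]
t=19: [26, 22, 27, 25, 26, 15, 18, 15, 26, 24]
t=20: [10, 8, 11, 15, 23, 32, 34, 32, 22, 13]
t=21: [22, 28, 24, 27, 24, 29, 23, 27, 21, 24]
t=22: [15, 11, 9, 14, 10, 14, 18, 20, 24, 18]
t=23: [31, 35, 30, 32, 33, 41, 37, 42, 35, 38]
t=24: [35, 35, 30, 36, 38, 37, 37, 32, 33, 34]
t=25: [36, 37, 37, 41, 43, 43, 42, 37, 37, 36]
t=26: [44, 47, 40, 35, 18, 18, 16, 30, 37, 44]
t=27: [22, 22, 36, 41, 48, 43, 43, 32, 28, 17]
t=28: [18, 25, 27, 30, 23, 19, 12, 22, 20, 24]
t=29: [31, 19, 20, 22, 22, 28, 29, 25, 33, 21]
t=30: [43, 41, 32, 21, 16, 12, 18, 25, 31, 40]
t=31: [29, 44, 37, 47, 43, 37, 35, 30, 29, 34]
t=32: [25, 22, 23, 21, 25, 29, 29, 32, 28, 24]
t=33: [8, 13, 14, 25, 21, 27, 21, 22, 18, 12]
t=34: [32, 28, 33, 28, 40, 26, 40, 26, 35, 28]
t=35: [29, 23, 32, 26, 38, 28, 38, 25, 33, 23]
t=36: [19, 13, 25, 21, 35, 26, 35, 21, 25, 13]
t=37: [32, 37, 34, 36, 33, 37, 33, 36, 34, 37]
t=38: [38, 41, 38, 41, 38, 41, 38, 41, 38, 41]
t=39: [52, 55, 52, 55, 52, 55, 52, 55, 52, 55]
t=40: [33, 36, 33, 36, 33, 36, 33, 36, 33, 36]
t=41: [37, 40, 37, 40, 37, 40, 37, 40, 37, 40]
t=42: [49, 52, 49, 52, 49, 52, 49, 52, 49, 52]
t=43: [24, 27, 24, 27, 24, 27, 24, 27, 24, 27]
t=44: [10, 13, 10, 13, 10, 13, 10, 13, 10, 13]
t=45: [29, 32, 29, 32, 29, 32, 29, 32, 29, 32]
t=46: [25, 28, 25, 28, 25, 28, 25, 28, 25, 28]
t=47: [13, 16, 13, 16, 13, 16, 13, 16, 13, 16]
t=48: [38, 41, 38, 41, 38, 41, 38, 41, 38, 41]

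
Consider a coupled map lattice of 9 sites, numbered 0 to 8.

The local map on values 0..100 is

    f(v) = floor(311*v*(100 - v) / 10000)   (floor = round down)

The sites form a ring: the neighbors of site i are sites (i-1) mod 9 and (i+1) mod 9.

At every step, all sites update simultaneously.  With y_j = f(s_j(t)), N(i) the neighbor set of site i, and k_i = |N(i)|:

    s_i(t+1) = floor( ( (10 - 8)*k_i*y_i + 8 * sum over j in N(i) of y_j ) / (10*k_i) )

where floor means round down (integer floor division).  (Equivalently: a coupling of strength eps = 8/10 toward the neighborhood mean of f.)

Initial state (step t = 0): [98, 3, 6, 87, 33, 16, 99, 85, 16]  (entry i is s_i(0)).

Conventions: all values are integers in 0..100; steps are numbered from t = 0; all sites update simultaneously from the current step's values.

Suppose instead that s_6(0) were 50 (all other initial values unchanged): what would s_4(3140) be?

Answer: s_4(3140) = 65
Key observation: The state at step 15, [70, 71, 70, 70, 69, 69, 69, 69, 70], reappears at step 17: the system is in a cycle of period 2 from step 15 on.  Therefore the state at step 3140 equals the state at step 15 + ((3140 - 15) mod 2) = 16, which is [64, 64, 64, 65, 65, 66, 66, 65, 65].

Derivation:
t=0: [98, 3, 6, 87, 33, 16, 50, 85, 16]
t=1: [21, 11, 21, 41, 44, 66, 47, 55, 26]
t=2: [45, 46, 52, 65, 72, 75, 73, 69, 62]
t=3: [75, 76, 74, 69, 63, 60, 61, 66, 71]
t=4: [59, 58, 60, 65, 70, 72, 71, 68, 63]
t=5: [73, 74, 72, 69, 65, 64, 64, 67, 71]
t=6: [61, 61, 62, 66, 68, 70, 69, 67, 64]
t=7: [72, 73, 71, 69, 67, 66, 66, 68, 70]
t=8: [62, 62, 63, 66, 67, 68, 68, 67, 64]
t=9: [72, 72, 71, 69, 68, 67, 67, 68, 70]
t=10: [63, 62, 64, 65, 67, 67, 67, 66, 64]
t=11: [72, 71, 71, 69, 68, 68, 68, 69, 70]
t=12: [64, 63, 64, 65, 66, 67, 66, 66, 64]
t=13: [71, 71, 71, 70, 69, 68, 68, 69, 70]
t=14: [64, 64, 64, 65, 66, 66, 66, 66, 65]
t=15: [70, 71, 70, 70, 69, 69, 69, 69, 70]
t=16: [64, 64, 64, 65, 65, 66, 66, 65, 65]
t=17: [70, 71, 70, 70, 69, 69, 69, 69, 70]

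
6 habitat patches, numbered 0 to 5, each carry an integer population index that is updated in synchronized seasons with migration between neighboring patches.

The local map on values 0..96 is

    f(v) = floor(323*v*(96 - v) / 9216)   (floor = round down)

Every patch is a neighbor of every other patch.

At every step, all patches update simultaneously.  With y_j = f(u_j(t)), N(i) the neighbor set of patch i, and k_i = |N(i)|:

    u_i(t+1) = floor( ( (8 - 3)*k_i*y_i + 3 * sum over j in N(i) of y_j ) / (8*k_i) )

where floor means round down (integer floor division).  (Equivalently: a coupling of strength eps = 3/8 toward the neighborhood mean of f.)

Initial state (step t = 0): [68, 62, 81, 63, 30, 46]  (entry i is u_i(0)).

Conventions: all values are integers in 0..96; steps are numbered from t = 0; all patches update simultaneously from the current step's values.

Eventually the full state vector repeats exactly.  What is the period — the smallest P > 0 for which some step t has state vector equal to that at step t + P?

Simulating step by step:
t=0: [68, 62, 81, 63, 30, 46]
t=1: [66, 70, 53, 69, 68, 74]
t=2: [67, 64, 73, 65, 66, 61]
t=3: [68, 69, 62, 69, 68, 71]
t=4: [66, 65, 69, 65, 66, 63]
t=5: [69, 69, 66, 69, 69, 70]
t=6: [65, 65, 67, 65, 65, 64]
t=7: [69, 69, 68, 69, 69, 70]
t=8: [64, 64, 65, 64, 64, 63]
t=9: [71, 71, 70, 71, 71, 71]
t=10: [62, 62, 62, 62, 62, 62]
t=11: [73, 73, 73, 73, 73, 73]
t=12: [58, 58, 58, 58, 58, 58]
t=13: [77, 77, 77, 77, 77, 77]
t=14: [51, 51, 51, 51, 51, 51]
t=15: [80, 80, 80, 80, 80, 80]
t=16: [44, 44, 44, 44, 44, 44]
t=17: [80, 80, 80, 80, 80, 80]

Answer: 2
Key observation: The state at step 15, [80, 80, 80, 80, 80, 80], reappears at step 17 — and no state repeats earlier — so the cycle the system enters has period 2.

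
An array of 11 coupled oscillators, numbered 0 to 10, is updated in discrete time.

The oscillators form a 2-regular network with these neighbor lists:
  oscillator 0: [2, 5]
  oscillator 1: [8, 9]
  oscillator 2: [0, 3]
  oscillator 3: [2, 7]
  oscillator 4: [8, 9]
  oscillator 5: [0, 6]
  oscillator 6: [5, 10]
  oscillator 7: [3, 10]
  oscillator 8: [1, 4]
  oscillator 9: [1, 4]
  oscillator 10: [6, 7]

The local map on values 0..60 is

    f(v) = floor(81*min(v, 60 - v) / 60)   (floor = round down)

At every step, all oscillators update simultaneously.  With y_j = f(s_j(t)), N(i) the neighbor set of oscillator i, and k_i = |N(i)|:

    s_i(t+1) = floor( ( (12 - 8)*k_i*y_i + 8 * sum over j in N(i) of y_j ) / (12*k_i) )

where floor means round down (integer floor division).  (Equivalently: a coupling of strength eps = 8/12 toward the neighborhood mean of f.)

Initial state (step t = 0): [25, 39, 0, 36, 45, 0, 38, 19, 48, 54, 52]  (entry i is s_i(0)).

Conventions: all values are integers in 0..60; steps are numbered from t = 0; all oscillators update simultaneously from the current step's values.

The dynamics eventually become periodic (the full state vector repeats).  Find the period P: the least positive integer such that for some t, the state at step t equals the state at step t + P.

Answer: 4
Key observation: The state at step 6, [39, 37, 38, 37, 37, 39, 39, 37, 37, 37, 38], reappears at step 10 — and no state repeats earlier — so the cycle the system enters has period 4.

Derivation:
t=0: [25, 39, 0, 36, 45, 0, 38, 19, 48, 54, 52]
t=1: [11, 17, 21, 19, 14, 20, 13, 22, 21, 18, 21]
t=2: [23, 24, 22, 27, 23, 19, 24, 27, 22, 21, 24]
t=3: [28, 29, 32, 33, 29, 29, 29, 34, 30, 30, 33]
t=4: [37, 39, 36, 36, 39, 38, 38, 35, 39, 39, 36]
t=5: [30, 28, 31, 32, 28, 29, 30, 32, 28, 28, 31]
t=6: [39, 37, 38, 37, 37, 39, 39, 37, 37, 37, 38]
t=7: [28, 31, 29, 30, 31, 28, 28, 30, 31, 31, 29]
t=8: [37, 39, 38, 39, 39, 37, 37, 39, 39, 39, 38]
t=9: [30, 28, 29, 28, 28, 31, 30, 28, 28, 28, 29]
t=10: [39, 37, 38, 37, 37, 39, 39, 37, 37, 37, 38]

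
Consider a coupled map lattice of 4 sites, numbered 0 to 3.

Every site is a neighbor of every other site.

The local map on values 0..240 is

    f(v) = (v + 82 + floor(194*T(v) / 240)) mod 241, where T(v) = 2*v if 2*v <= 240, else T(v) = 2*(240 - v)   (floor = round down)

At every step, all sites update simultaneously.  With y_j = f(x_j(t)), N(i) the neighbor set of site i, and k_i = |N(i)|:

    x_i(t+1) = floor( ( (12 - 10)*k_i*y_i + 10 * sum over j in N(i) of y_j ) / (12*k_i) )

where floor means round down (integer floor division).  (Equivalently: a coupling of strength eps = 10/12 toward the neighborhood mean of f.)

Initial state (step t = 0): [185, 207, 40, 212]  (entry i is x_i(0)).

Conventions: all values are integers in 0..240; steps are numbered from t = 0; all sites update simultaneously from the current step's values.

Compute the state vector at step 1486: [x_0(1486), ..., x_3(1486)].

Simulating step by step:
t=0: [185, 207, 40, 212]
t=1: [125, 127, 117, 127]
t=2: [149, 149, 149, 149]
t=3: [137, 137, 137, 137]
t=4: [144, 144, 144, 144]
t=5: [140, 140, 140, 140]
t=6: [142, 142, 142, 142]
t=7: [141, 141, 141, 141]
t=8: [142, 142, 142, 142]

Answer: [142, 142, 142, 142]
Key observation: The state at step 6, [142, 142, 142, 142], reappears at step 8: the system is in a cycle of period 2 from step 6 on.  Therefore the state at step 1486 equals the state at step 6 + ((1486 - 6) mod 2) = 6, which is [142, 142, 142, 142].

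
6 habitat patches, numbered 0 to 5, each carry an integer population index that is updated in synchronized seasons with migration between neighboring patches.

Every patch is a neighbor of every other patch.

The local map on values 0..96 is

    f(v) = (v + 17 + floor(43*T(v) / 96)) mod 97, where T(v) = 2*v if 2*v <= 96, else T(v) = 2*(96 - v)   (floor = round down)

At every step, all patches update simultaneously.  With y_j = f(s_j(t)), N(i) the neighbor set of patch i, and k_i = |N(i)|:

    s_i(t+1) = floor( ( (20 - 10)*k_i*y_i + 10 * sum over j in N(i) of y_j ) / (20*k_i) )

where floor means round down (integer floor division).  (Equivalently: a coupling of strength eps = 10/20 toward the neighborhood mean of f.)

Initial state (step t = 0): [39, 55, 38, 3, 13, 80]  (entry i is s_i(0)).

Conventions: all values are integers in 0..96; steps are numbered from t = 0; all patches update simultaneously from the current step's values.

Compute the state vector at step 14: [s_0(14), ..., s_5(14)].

Answer: [29, 53, 29, 53, 29, 53]

Derivation:
t=0: [39, 55, 38, 3, 13, 80]
t=1: [62, 31, 62, 35, 43, 32]
t=2: [30, 56, 30, 59, 26, 56]
t=3: [53, 29, 53, 29, 51, 29]
t=4: [29, 53, 29, 53, 29, 53]
t=5: [53, 29, 53, 29, 53, 29]
t=6: [29, 53, 29, 53, 29, 53]
t=7: [53, 29, 53, 29, 53, 29]
t=8: [29, 53, 29, 53, 29, 53]
t=9: [53, 29, 53, 29, 53, 29]
t=10: [29, 53, 29, 53, 29, 53]
t=11: [53, 29, 53, 29, 53, 29]
t=12: [29, 53, 29, 53, 29, 53]
t=13: [53, 29, 53, 29, 53, 29]
t=14: [29, 53, 29, 53, 29, 53]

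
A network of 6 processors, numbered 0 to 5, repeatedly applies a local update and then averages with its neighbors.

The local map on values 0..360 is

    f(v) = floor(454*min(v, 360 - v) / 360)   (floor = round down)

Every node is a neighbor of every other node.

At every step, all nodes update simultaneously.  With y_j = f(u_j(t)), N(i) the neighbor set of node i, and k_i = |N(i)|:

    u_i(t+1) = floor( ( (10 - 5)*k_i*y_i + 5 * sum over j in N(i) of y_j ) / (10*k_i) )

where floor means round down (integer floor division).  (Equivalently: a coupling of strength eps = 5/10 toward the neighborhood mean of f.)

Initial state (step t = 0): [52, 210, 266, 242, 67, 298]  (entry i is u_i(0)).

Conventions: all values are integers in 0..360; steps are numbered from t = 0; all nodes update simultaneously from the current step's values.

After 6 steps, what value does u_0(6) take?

Answer: u_0(6) = 219

Derivation:
t=0: [52, 210, 266, 242, 67, 298]
t=1: [94, 143, 115, 127, 101, 99]
t=2: [132, 157, 143, 149, 136, 135]
t=3: [173, 185, 179, 181, 175, 175]
t=4: [220, 220, 222, 222, 220, 220]
t=5: [175, 175, 174, 174, 175, 175]
t=6: [219, 219, 219, 219, 219, 219]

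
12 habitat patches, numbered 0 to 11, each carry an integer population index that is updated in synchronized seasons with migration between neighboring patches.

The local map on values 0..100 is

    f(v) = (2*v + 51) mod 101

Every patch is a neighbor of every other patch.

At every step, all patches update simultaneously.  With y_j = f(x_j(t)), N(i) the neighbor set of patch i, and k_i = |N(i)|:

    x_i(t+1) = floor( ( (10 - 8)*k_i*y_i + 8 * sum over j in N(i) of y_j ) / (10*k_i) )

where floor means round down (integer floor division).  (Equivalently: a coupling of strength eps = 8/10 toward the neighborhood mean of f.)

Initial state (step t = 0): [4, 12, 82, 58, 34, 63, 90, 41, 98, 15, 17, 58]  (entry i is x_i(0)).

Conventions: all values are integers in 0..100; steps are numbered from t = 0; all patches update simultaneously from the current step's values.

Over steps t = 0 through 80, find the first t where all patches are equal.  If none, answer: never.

Simulating step by step:
t=0: [4, 12, 82, 58, 34, 63, 90, 41, 98, 15, 17, 58]  (not all equal)
t=1: [54, 56, 48, 55, 49, 56, 50, 50, 52, 57, 57, 55]  (not all equal)
t=2: [56, 57, 55, 56, 55, 57, 55, 55, 56, 57, 57, 56]  (not all equal)
t=3: [62, 62, 61, 62, 61, 62, 61, 61, 62, 62, 62, 62]  (not all equal)
t=4: [73, 73, 73, 73, 73, 73, 73, 73, 73, 73, 73, 73]  (all equal)

Answer: 4
Key observation: Synchronization is absorbing here: once all patches are equal they stay equal, and step 4 is the first all-equal step.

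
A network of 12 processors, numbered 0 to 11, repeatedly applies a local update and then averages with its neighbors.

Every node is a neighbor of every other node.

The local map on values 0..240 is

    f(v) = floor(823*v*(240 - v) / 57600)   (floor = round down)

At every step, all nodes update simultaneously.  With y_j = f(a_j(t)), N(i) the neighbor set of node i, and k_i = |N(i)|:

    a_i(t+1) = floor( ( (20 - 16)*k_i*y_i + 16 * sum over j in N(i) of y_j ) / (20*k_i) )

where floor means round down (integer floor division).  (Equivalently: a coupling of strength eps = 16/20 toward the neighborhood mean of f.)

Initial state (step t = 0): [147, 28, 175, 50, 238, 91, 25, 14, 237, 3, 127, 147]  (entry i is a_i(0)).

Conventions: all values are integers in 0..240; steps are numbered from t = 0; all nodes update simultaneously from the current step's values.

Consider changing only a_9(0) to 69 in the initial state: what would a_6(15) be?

Simulating step by step:
t=0: [147, 28, 175, 50, 238, 91, 25, 14, 237, 69, 127, 147]
t=1: [132, 117, 127, 124, 107, 131, 116, 112, 108, 128, 133, 132]
t=2: [203, 204, 204, 204, 203, 203, 204, 203, 203, 203, 203, 203]
t=3: [106, 105, 105, 105, 106, 106, 105, 106, 106, 106, 106, 106]
t=4: [202, 202, 202, 202, 202, 202, 202, 202, 202, 202, 202, 202]
t=5: [109, 109, 109, 109, 109, 109, 109, 109, 109, 109, 109, 109]
t=6: [204, 204, 204, 204, 204, 204, 204, 204, 204, 204, 204, 204]
t=7: [104, 104, 104, 104, 104, 104, 104, 104, 104, 104, 104, 104]
t=8: [202, 202, 202, 202, 202, 202, 202, 202, 202, 202, 202, 202]
t=9: [109, 109, 109, 109, 109, 109, 109, 109, 109, 109, 109, 109]
t=10: [204, 204, 204, 204, 204, 204, 204, 204, 204, 204, 204, 204]
t=11: [104, 104, 104, 104, 104, 104, 104, 104, 104, 104, 104, 104]
t=12: [202, 202, 202, 202, 202, 202, 202, 202, 202, 202, 202, 202]
t=13: [109, 109, 109, 109, 109, 109, 109, 109, 109, 109, 109, 109]
t=14: [204, 204, 204, 204, 204, 204, 204, 204, 204, 204, 204, 204]
t=15: [104, 104, 104, 104, 104, 104, 104, 104, 104, 104, 104, 104]

Answer: a_6(15) = 104
Key observation: This trace re-runs the system from the modified initial state.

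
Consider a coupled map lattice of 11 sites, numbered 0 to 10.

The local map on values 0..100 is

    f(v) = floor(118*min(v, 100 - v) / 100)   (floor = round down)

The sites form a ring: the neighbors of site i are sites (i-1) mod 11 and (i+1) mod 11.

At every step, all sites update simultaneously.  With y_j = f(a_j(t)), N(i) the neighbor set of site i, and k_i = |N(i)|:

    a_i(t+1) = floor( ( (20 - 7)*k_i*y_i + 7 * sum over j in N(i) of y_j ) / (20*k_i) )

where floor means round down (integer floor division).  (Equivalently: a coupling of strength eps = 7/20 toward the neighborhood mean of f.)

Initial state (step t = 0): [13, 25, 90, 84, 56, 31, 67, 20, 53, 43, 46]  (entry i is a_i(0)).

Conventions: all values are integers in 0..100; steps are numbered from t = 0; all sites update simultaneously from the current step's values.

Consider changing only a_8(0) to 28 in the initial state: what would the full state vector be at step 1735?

Simulating step by step:
t=0: [13, 25, 90, 84, 56, 31, 67, 20, 28, 43, 46]
t=1: [24, 23, 15, 22, 42, 38, 35, 27, 34, 47, 46]
t=2: [32, 25, 20, 27, 43, 44, 39, 34, 41, 52, 49]
t=3: [39, 29, 25, 32, 46, 49, 45, 42, 48, 54, 53]
t=4: [45, 35, 31, 38, 51, 55, 53, 50, 54, 54, 53]
t=5: [51, 42, 38, 44, 54, 54, 55, 57, 54, 54, 54]
t=6: [55, 49, 46, 50, 53, 53, 52, 51, 53, 54, 54]
t=7: [53, 55, 55, 57, 55, 55, 56, 56, 55, 54, 53]
t=8: [54, 53, 52, 51, 52, 52, 51, 51, 52, 54, 54]
t=9: [54, 55, 56, 56, 56, 56, 56, 56, 55, 54, 54]
t=10: [53, 52, 51, 51, 51, 51, 51, 51, 52, 53, 54]
t=11: [55, 56, 56, 57, 57, 57, 57, 56, 56, 55, 54]
t=12: [52, 51, 50, 50, 50, 50, 50, 50, 51, 52, 53]
t=13: [56, 57, 58, 59, 59, 59, 59, 58, 57, 56, 55]
t=14: [51, 50, 49, 48, 48, 48, 48, 49, 50, 51, 52]
t=15: [57, 58, 57, 56, 56, 56, 56, 57, 58, 57, 56]
t=16: [50, 49, 50, 50, 51, 51, 50, 50, 49, 50, 50]
t=17: [58, 57, 58, 58, 57, 57, 58, 58, 57, 58, 59]
t=18: [49, 49, 49, 49, 49, 49, 49, 49, 49, 49, 48]
t=19: [56, 57, 57, 57, 57, 57, 57, 57, 57, 56, 56]
t=20: [50, 50, 50, 50, 50, 50, 50, 50, 50, 50, 51]
t=21: [58, 59, 59, 59, 59, 59, 59, 59, 59, 58, 57]
t=22: [49, 48, 48, 48, 48, 48, 48, 48, 48, 49, 49]
t=23: [56, 56, 56, 56, 56, 56, 56, 56, 56, 56, 57]
t=24: [50, 51, 51, 51, 51, 51, 51, 51, 51, 50, 50]
t=25: [58, 57, 57, 57, 57, 57, 57, 57, 57, 58, 59]
t=26: [49, 49, 50, 50, 50, 50, 50, 50, 49, 49, 48]
t=27: [56, 57, 58, 59, 59, 59, 59, 58, 57, 56, 56]
t=28: [50, 50, 49, 48, 48, 48, 48, 49, 50, 50, 51]
t=29: [58, 58, 57, 56, 56, 56, 56, 57, 58, 58, 57]
t=30: [49, 49, 50, 50, 51, 51, 50, 50, 49, 49, 49]
t=31: [57, 57, 58, 58, 57, 57, 58, 58, 57, 57, 57]
t=32: [50, 49, 49, 49, 49, 49, 49, 49, 49, 50, 50]
t=33: [58, 57, 57, 57, 57, 57, 57, 57, 57, 58, 59]

Answer: [57, 57, 58, 58, 57, 57, 58, 58, 57, 57, 57]
Key observation: The state at step 25, [58, 57, 57, 57, 57, 57, 57, 57, 57, 58, 59], reappears at step 33: the system is in a cycle of period 8 from step 25 on.  Therefore the state at step 1735 equals the state at step 25 + ((1735 - 25) mod 8) = 31, which is [57, 57, 58, 58, 57, 57, 58, 58, 57, 57, 57].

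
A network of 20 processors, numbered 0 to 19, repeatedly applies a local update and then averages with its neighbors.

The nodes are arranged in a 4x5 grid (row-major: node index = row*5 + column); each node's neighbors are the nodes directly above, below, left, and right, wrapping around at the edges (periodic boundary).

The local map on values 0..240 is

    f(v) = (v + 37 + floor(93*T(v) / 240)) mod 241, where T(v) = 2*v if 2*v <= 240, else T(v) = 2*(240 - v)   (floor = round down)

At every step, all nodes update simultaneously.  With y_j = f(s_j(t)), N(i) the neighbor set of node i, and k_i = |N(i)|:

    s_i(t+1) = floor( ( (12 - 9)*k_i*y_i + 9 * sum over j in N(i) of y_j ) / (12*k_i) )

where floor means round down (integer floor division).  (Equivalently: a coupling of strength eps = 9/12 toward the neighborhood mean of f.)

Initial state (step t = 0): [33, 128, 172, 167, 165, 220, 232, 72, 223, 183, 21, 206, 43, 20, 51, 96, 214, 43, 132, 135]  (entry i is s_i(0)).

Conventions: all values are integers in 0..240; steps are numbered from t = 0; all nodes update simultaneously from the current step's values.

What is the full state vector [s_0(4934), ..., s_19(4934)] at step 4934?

Simulating step by step:
t=0: [33, 128, 172, 167, 165, 220, 232, 72, 223, 183, 21, 206, 43, 20, 51, 96, 214, 43, 132, 135]
t=1: [73, 36, 62, 20, 32, 50, 52, 78, 60, 44, 92, 54, 98, 71, 65, 91, 74, 60, 43, 71]
t=2: [138, 139, 128, 111, 120, 145, 132, 161, 134, 124, 163, 165, 167, 156, 158, 180, 149, 155, 129, 145]
t=3: [14, 12, 55, 66, 52, 13, 14, 14, 55, 12, 18, 16, 17, 15, 15, 16, 16, 14, 55, 14]
t=4: [73, 74, 96, 138, 94, 61, 61, 89, 96, 86, 64, 65, 63, 90, 62, 64, 62, 90, 97, 88]
t=5: [166, 166, 158, 158, 155, 158, 159, 181, 162, 178, 148, 148, 175, 182, 173, 160, 161, 182, 164, 181]
t=6: [17, 18, 19, 17, 19, 17, 17, 19, 20, 18, 16, 17, 20, 19, 20, 18, 18, 19, 20, 19]
t=7: [67, 68, 69, 70, 68, 66, 67, 70, 69, 69, 67, 67, 69, 71, 69, 67, 68, 70, 69, 70]
t=8: [155, 156, 159, 159, 158, 155, 156, 158, 160, 157, 155, 156, 159, 160, 159, 156, 157, 159, 160, 158]
t=9: [16, 16, 17, 17, 16, 16, 16, 17, 17, 17, 16, 16, 17, 17, 17, 16, 17, 17, 17, 17]
t=10: [65, 65, 66, 66, 66, 65, 65, 66, 67, 66, 65, 65, 66, 67, 66, 65, 65, 67, 67, 66]
t=11: [152, 152, 153, 154, 153, 152, 152, 153, 154, 153, 152, 152, 154, 154, 153, 152, 152, 154, 154, 153]
t=12: [16, 16, 16, 16, 16, 16, 16, 16, 16, 16, 16, 16, 16, 16, 16, 16, 16, 16, 16, 16]
t=13: [65, 65, 65, 65, 65, 65, 65, 65, 65, 65, 65, 65, 65, 65, 65, 65, 65, 65, 65, 65]
t=14: [152, 152, 152, 152, 152, 152, 152, 152, 152, 152, 152, 152, 152, 152, 152, 152, 152, 152, 152, 152]
t=15: [16, 16, 16, 16, 16, 16, 16, 16, 16, 16, 16, 16, 16, 16, 16, 16, 16, 16, 16, 16]

Answer: [152, 152, 152, 152, 152, 152, 152, 152, 152, 152, 152, 152, 152, 152, 152, 152, 152, 152, 152, 152]
Key observation: The state at step 12, [16, 16, 16, 16, 16, 16, 16, 16, 16, 16, 16, 16, 16, 16, 16, 16, 16, 16, 16, 16], reappears at step 15: the system is in a cycle of period 3 from step 12 on.  Therefore the state at step 4934 equals the state at step 12 + ((4934 - 12) mod 3) = 14, which is [152, 152, 152, 152, 152, 152, 152, 152, 152, 152, 152, 152, 152, 152, 152, 152, 152, 152, 152, 152].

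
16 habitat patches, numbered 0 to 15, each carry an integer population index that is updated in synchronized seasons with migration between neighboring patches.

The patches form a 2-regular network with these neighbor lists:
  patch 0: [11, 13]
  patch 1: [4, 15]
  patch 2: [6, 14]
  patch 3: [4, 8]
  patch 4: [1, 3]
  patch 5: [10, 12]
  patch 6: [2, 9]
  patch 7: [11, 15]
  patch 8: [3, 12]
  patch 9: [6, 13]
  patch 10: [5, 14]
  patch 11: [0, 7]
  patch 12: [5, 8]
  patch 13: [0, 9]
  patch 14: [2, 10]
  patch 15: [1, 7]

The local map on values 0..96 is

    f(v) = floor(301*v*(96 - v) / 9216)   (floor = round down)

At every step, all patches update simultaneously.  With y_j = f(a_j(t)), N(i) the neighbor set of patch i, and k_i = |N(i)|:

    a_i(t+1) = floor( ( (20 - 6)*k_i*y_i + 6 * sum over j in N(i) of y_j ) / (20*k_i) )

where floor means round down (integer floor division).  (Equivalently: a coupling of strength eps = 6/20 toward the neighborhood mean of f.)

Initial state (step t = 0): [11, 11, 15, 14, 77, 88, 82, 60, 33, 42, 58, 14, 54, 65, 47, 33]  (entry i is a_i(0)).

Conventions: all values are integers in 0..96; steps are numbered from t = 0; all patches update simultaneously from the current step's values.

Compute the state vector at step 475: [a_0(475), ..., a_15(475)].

Simulating step by step:
t=0: [11, 11, 15, 14, 77, 88, 82, 60, 33, 42, 58, 14, 54, 65, 47, 33]
t=1: [36, 38, 44, 43, 42, 37, 42, 64, 63, 67, 64, 40, 65, 61, 69, 61]
t=2: [70, 71, 71, 72, 73, 69, 72, 67, 67, 65, 65, 71, 66, 68, 63, 68]
t=3: [59, 57, 58, 56, 54, 61, 57, 61, 62, 63, 64, 58, 63, 62, 65, 61]
t=4: [70, 71, 70, 72, 73, 68, 71, 69, 68, 67, 66, 70, 67, 68, 66, 69]
t=5: [59, 57, 59, 56, 54, 62, 58, 59, 61, 61, 63, 59, 62, 61, 63, 59]
t=6: [70, 72, 70, 72, 73, 67, 70, 71, 69, 69, 67, 71, 68, 69, 67, 71]
t=7: [58, 55, 59, 56, 54, 62, 59, 57, 59, 59, 63, 57, 61, 59, 62, 56]
t=8: [71, 73, 70, 72, 73, 68, 71, 72, 71, 71, 67, 71, 69, 71, 68, 72]
t=9: [57, 54, 59, 55, 54, 61, 57, 56, 57, 57, 62, 56, 59, 57, 61, 55]
t=10: [72, 73, 70, 73, 73, 69, 71, 73, 72, 72, 68, 72, 70, 72, 69, 73]
t=11: [56, 54, 58, 54, 54, 60, 57, 54, 56, 56, 61, 55, 58, 56, 60, 54]
t=12: [73, 74, 71, 73, 74, 70, 72, 73, 72, 72, 69, 73, 71, 73, 70, 74]
t=13: [54, 53, 57, 54, 53, 58, 56, 53, 55, 55, 59, 54, 57, 54, 58, 53]
t=14: [74, 74, 72, 73, 74, 71, 72, 74, 73, 73, 71, 74, 72, 73, 71, 74]
t=15: [53, 53, 56, 53, 53, 56, 55, 53, 54, 54, 57, 53, 55, 53, 56, 53]
t=16: [74, 74, 73, 74, 74, 72, 73, 74, 73, 73, 72, 74, 73, 74, 72, 74]
t=17: [53, 53, 54, 53, 53, 55, 54, 53, 53, 53, 56, 53, 54, 53, 55, 53]
t=18: [74, 74, 73, 74, 74, 73, 74, 74, 74, 74, 73, 74, 73, 74, 73, 74]
t=19: [53, 53, 53, 53, 53, 54, 53, 53, 53, 53, 54, 53, 53, 53, 54, 53]
t=20: [74, 74, 74, 74, 74, 74, 74, 74, 74, 74, 74, 74, 74, 74, 74, 74]
t=21: [53, 53, 53, 53, 53, 53, 53, 53, 53, 53, 53, 53, 53, 53, 53, 53]
t=22: [74, 74, 74, 74, 74, 74, 74, 74, 74, 74, 74, 74, 74, 74, 74, 74]

Answer: [53, 53, 53, 53, 53, 53, 53, 53, 53, 53, 53, 53, 53, 53, 53, 53]
Key observation: The state at step 20, [74, 74, 74, 74, 74, 74, 74, 74, 74, 74, 74, 74, 74, 74, 74, 74], reappears at step 22: the system is in a cycle of period 2 from step 20 on.  Therefore the state at step 475 equals the state at step 20 + ((475 - 20) mod 2) = 21, which is [53, 53, 53, 53, 53, 53, 53, 53, 53, 53, 53, 53, 53, 53, 53, 53].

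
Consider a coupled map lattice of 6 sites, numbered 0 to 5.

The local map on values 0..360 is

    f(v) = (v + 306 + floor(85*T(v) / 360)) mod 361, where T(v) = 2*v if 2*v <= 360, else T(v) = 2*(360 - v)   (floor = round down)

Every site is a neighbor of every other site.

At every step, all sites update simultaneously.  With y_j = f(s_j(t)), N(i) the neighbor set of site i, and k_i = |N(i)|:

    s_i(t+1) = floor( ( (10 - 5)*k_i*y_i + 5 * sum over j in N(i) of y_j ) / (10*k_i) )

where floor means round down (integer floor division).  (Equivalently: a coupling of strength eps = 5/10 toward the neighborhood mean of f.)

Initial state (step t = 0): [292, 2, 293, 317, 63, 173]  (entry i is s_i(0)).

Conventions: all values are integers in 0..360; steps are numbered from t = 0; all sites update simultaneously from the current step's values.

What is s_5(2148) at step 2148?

Simulating step by step:
t=0: [292, 2, 293, 317, 63, 173]
t=1: [244, 259, 244, 249, 151, 216]
t=2: [235, 238, 235, 236, 204, 229]
t=3: [237, 237, 237, 237, 230, 235]
t=4: [239, 239, 239, 239, 237, 239]
t=5: [240, 240, 240, 240, 240, 240]
t=6: [241, 241, 241, 241, 241, 241]
t=7: [242, 242, 242, 242, 242, 242]
t=8: [242, 242, 242, 242, 242, 242]

Answer: s_5(2148) = 242
Key observation: The state at step 7, [242, 242, 242, 242, 242, 242], reappears at step 8: the system is in a cycle of period 1 from step 7 on.  Therefore the state at step 2148 equals the state at step 7 + ((2148 - 7) mod 1) = 7, which is [242, 242, 242, 242, 242, 242].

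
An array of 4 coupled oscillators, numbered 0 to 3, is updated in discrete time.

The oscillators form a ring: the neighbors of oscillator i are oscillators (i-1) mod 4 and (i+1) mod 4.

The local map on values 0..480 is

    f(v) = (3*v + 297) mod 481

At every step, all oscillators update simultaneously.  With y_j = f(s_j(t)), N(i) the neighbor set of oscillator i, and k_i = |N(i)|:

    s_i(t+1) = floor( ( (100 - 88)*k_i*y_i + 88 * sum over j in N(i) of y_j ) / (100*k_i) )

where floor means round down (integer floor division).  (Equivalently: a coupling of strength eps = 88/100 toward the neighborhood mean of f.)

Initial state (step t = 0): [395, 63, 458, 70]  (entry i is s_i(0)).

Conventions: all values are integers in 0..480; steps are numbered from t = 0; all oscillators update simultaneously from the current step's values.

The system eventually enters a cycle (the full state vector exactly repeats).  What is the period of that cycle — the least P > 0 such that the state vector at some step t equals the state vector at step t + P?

Answer: 6
Key observation: The state at step 106, [386, 113, 386, 113], reappears at step 112 — and no state repeats earlier — so the cycle the system enters has period 6.

Derivation:
t=0: [395, 63, 458, 70]
t=1: [18, 118, 41, 120]
t=2: [194, 359, 202, 360]
t=3: [411, 410, 414, 410]
t=4: [84, 90, 85, 90]
t=5: [83, 71, 84, 71]
t=6: [33, 62, 33, 62]
t=7: [49, 348, 49, 348]
t=8: [386, 436, 386, 436]
t=9: [144, 30, 144, 30]
t=10: [370, 264, 370, 264]
t=11: [165, 406, 165, 406]
t=12: [100, 282, 100, 282]
t=13: [173, 123, 173, 123]
t=14: [203, 317, 203, 317]
t=15: [302, 408, 302, 408]
t=16: [97, 221, 97, 221]
t=17: [434, 151, 434, 151]
t=18: [255, 169, 255, 169]
t=19: [296, 126, 296, 126]
t=20: [197, 219, 197, 219]
t=21: [465, 414, 465, 414]
t=22: [114, 230, 114, 230]
t=23: [40, 142, 40, 142]
t=24: [263, 396, 263, 396]
t=25: [51, 114, 51, 114]
t=26: [193, 414, 193, 414]
t=27: [131, 359, 131, 359]
t=28: [387, 233, 387, 233]
t=29: [31, 17, 31, 17]
t=30: [353, 384, 353, 384]
t=31: [52, 347, 52, 347]
t=32: [385, 443, 385, 443]
t=33: [162, 29, 162, 29]
t=34: [374, 311, 374, 311]
t=35: [290, 434, 290, 434]
t=36: [161, 199, 161, 199]
t=37: [399, 312, 399, 312]
t=38: [244, 77, 244, 77]
t=39: [49, 64, 49, 64]
t=40: [60, 391, 60, 391]
t=41: [81, 423, 81, 423]
t=42: [115, 66, 115, 66]
t=43: [31, 143, 31, 143]
t=44: [262, 372, 262, 372]
t=45: [411, 160, 411, 160]
t=46: [270, 112, 270, 112]
t=47: [151, 145, 151, 145]
t=48: [253, 266, 253, 266]
t=49: [128, 98, 128, 98]
t=50: [120, 189, 120, 189]
t=51: [358, 200, 358, 200]
t=52: [415, 409, 415, 409]
t=53: [83, 96, 83, 96]
t=54: [99, 69, 99, 69]
t=55: [33, 102, 33, 102]
t=56: [154, 363, 154, 363]
t=57: [406, 295, 406, 295]
t=58: [202, 89, 202, 89]
t=59: [123, 381, 123, 381]
t=60: [442, 220, 442, 220]
t=61: [440, 215, 440, 215]
t=62: [426, 208, 426, 208]
t=63: [403, 168, 403, 168]
t=64: [289, 93, 289, 93]
t=65: [107, 189, 107, 189]
t=66: [353, 166, 353, 166]
t=67: [323, 384, 323, 384]
t=68: [41, 268, 41, 268]
t=69: [172, 386, 172, 386]
t=70: [50, 293, 50, 293]
t=71: [241, 419, 241, 419]
t=72: [104, 64, 104, 64]
t=73: [22, 113, 22, 113]
t=74: [179, 338, 179, 338]
t=75: [349, 352, 349, 352]
t=76: [389, 383, 389, 383]
t=77: [5, 18, 5, 18]
t=78: [346, 316, 346, 316]
t=79: [293, 362, 293, 362]
t=80: [396, 238, 396, 238]
t=81: [48, 42, 48, 42]
t=82: [425, 438, 425, 438]
t=83: [163, 133, 163, 133]
t=84: [225, 294, 225, 294]
t=85: [192, 34, 192, 34]
t=86: [398, 392, 398, 392]
t=87: [32, 45, 32, 45]
t=88: [427, 397, 427, 397]
t=89: [55, 124, 55, 124]
t=90: [220, 429, 220, 429]
t=91: [181, 435, 181, 435]
t=92: [183, 335, 183, 335]
t=93: [343, 362, 343, 362]
t=94: [414, 370, 414, 370]
t=95: [403, 137, 403, 137]
t=96: [207, 82, 207, 82]
t=97: [107, 392, 107, 392]
t=98: [42, 124, 42, 124]
t=99: [216, 394, 216, 394]
t=100: [87, 412, 87, 412]
t=101: [88, 78, 88, 78]
t=102: [53, 76, 53, 76]
t=103: [93, 406, 93, 406]
t=104: [74, 92, 74, 92]
t=105: [85, 44, 85, 44]
t=106: [386, 113, 386, 113]
t=107: [137, 29, 137, 29]
t=108: [365, 245, 365, 245]
t=109: [113, 386, 113, 386]
t=110: [29, 137, 29, 137]
t=111: [245, 365, 245, 365]
t=112: [386, 113, 386, 113]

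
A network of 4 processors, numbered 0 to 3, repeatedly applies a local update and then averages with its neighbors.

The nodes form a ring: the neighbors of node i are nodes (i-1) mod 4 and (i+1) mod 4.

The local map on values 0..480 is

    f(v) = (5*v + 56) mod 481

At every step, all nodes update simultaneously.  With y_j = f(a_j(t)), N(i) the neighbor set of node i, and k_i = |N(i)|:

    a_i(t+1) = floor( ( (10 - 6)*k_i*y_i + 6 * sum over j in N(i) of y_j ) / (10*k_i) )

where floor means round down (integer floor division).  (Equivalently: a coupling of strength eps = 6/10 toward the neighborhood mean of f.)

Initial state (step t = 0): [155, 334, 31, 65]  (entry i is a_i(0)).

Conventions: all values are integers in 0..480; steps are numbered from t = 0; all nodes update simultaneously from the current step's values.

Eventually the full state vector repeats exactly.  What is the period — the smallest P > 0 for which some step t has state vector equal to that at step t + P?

Simulating step by step:
t=0: [155, 334, 31, 65]
t=1: [339, 281, 283, 320]
t=2: [192, 108, 80, 186]
t=3: [63, 199, 224, 162]
t=4: [290, 211, 227, 329]
t=5: [147, 147, 213, 190]
t=6: [230, 264, 169, 158]
t=7: [331, 364, 401, 345]
t=8: [338, 294, 286, 256]
t=9: [258, 137, 154, 253]
t=10: [339, 322, 323, 362]
t=11: [317, 250, 285, 330]
t=12: [261, 208, 197, 176]
t=13: [336, 197, 208, 325]
t=14: [212, 159, 148, 223]
t=15: [235, 288, 299, 224]
t=16: [187, 134, 123, 198]
t=17: [110, 163, 174, 99]
t=18: [188, 327, 316, 199]
t=19: [114, 167, 178, 103]
t=20: [208, 347, 336, 219]
t=21: [214, 267, 278, 203]
t=22: [227, 221, 162, 93]
t=23: [163, 263, 225, 200]
t=24: [306, 346, 238, 220]
t=25: [218, 265, 274, 205]
t=26: [235, 362, 347, 242]
t=27: [325, 354, 357, 306]
t=28: [253, 344, 317, 248]
t=29: [343, 300, 279, 300]
t=30: [199, 146, 71, 146]
t=31: [218, 272, 347, 272]
t=32: [346, 341, 411, 341]
t=33: [328, 286, 265, 286]
t=34: [127, 218, 193, 218]
t=35: [194, 154, 134, 154]
t=36: [232, 230, 305, 230]
t=37: [248, 215, 201, 215]
t=38: [235, 197, 141, 197]
t=39: [155, 196, 159, 196]
t=40: [184, 245, 192, 245]
t=41: [197, 148, 213, 148]
t=42: [220, 197, 252, 197]
t=43: [125, 196, 189, 196]
t=44: [124, 101, 60, 101]
t=45: [126, 197, 190, 197]
t=46: [129, 106, 65, 106]
t=47: [151, 222, 215, 222]
t=48: [254, 231, 190, 231]
t=49: [295, 222, 167, 222]
t=50: [157, 231, 286, 231]
t=51: [293, 220, 166, 220]
t=52: [147, 222, 278, 222]
t=53: [246, 175, 123, 175]
t=54: [399, 334, 346, 334]
t=55: [220, 254, 307, 254]
t=56: [296, 248, 277, 248]
t=57: [237, 305, 392, 305]
t=58: [194, 166, 119, 166]
t=59: [268, 232, 311, 232]
t=60: [326, 282, 219, 282]
t=61: [111, 138, 89, 138]
t=62: [211, 151, 167, 151]
t=63: [257, 299, 362, 299]
t=64: [216, 283, 234, 283]
t=65: [86, 142, 122, 142]
t=66: [173, 171, 245, 171]
t=67: [434, 399, 385, 399]
t=68: [197, 158, 99, 158]
t=69: [250, 190, 247, 190]
t=70: [164, 219, 158, 219]
t=71: [271, 303, 259, 303]
t=72: [256, 302, 232, 302]
t=73: [223, 237, 175, 237]
t=74: [251, 309, 347, 309]
t=75: [234, 272, 234, 272]
t=76: [378, 340, 378, 340]
t=77: [196, 138, 196, 138]
t=78: [188, 150, 188, 150]
t=79: [208, 150, 208, 150]
t=80: [248, 210, 248, 210]
t=81: [220, 258, 220, 258]
t=82: [308, 270, 308, 270]
t=83: [327, 269, 327, 269]
t=84: [362, 324, 362, 324]
t=85: [309, 347, 309, 347]
t=86: [272, 234, 272, 234]
t=87: [340, 378, 340, 378]
t=88: [138, 196, 138, 196]
t=89: [150, 188, 150, 188]
t=90: [150, 208, 150, 208]
t=91: [210, 248, 210, 248]
t=92: [258, 220, 258, 220]
t=93: [270, 308, 270, 308]
t=94: [269, 327, 269, 327]
t=95: [324, 362, 324, 362]
t=96: [347, 309, 347, 309]
t=97: [234, 272, 234, 272]

Answer: 22
Key observation: The state at step 75, [234, 272, 234, 272], reappears at step 97 — and no state repeats earlier — so the cycle the system enters has period 22.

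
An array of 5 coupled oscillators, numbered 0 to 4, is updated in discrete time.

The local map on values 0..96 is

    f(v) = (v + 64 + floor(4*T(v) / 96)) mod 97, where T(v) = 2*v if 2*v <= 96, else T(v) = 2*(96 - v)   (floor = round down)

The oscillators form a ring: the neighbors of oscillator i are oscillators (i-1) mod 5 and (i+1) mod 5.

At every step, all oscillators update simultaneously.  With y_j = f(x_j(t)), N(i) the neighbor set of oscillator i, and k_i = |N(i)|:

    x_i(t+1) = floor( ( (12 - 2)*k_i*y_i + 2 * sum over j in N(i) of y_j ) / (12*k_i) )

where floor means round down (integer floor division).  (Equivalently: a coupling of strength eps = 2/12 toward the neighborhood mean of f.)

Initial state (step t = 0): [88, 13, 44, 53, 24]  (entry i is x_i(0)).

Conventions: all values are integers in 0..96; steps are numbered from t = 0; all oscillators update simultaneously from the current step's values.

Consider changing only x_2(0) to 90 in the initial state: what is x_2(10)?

Simulating step by step:
t=0: [88, 13, 90, 53, 24]
t=1: [59, 74, 55, 31, 81]
t=2: [31, 39, 24, 6, 43]
t=3: [1, 15, 81, 66, 16]
t=4: [67, 76, 50, 40, 75]
t=5: [37, 41, 21, 13, 39]
t=6: [7, 16, 79, 72, 14]
t=7: [72, 77, 49, 44, 75]
t=8: [41, 42, 20, 16, 40]
t=9: [11, 18, 78, 75, 16]
t=10: [76, 79, 48, 46, 77]

Answer: x_2(10) = 48
Key observation: This trace re-runs the system from the modified initial state.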